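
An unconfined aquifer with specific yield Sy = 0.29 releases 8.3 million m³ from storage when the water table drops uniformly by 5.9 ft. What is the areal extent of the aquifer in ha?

Δh = 5.9 ft = 1.798 m
ΔV = 8.3 million m³ = 8.3 × 10^6 m³
A = ΔV / (Sy × Δh) = 8.3 × 10^6 / (0.29 × 1.798) = 1.592 × 10^7 m²
A = 1.592 × 10^7 m² = 1592 ha

A ≈ 1590 ha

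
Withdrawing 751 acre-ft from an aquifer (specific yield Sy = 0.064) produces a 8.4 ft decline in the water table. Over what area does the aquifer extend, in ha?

Δh = 8.4 ft = 2.56 m
ΔV = 751 acre-ft = 9.263 × 10^5 m³
A = ΔV / (Sy × Δh) = 9.263 × 10^5 / (0.064 × 2.56) = 5.653 × 10^6 m²
A = 5.653 × 10^6 m² = 565.3 ha

A ≈ 565 ha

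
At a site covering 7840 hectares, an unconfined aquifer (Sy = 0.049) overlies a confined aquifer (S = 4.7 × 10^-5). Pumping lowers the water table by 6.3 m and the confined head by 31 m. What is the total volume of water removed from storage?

A = 7840 hectares = 7.84 × 10^7 m²
Unconfined: ΔV_u = Sy × A × Δh_u = 0.049 × 7.84 × 10^7 × 6.3 = 2.42 × 10^7 m³
Confined: ΔV_c = S × A × Δh_c = 4.7 × 10^-5 × 7.84 × 10^7 × 31 = 1.142 × 10^5 m³
Total ΔV = 2.42 × 10^7 + 1.142 × 10^5 = 2.432 × 10^7 m³

ΔV ≈ 2.43 × 10^7 m³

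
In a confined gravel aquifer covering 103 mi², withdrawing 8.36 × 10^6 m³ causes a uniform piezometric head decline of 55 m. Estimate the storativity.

A = 103 mi² = 2.668 × 10^8 m²
S = ΔV / (A × Δh) = 8.36 × 10^6 m³ / (2.668 × 10^8 m² × 55 m) = 5.698 × 10^-4

S ≈ 5.7 × 10^-4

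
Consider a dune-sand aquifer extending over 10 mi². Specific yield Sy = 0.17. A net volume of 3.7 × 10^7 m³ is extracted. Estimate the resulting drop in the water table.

A = 10 mi² = 2.59 × 10^7 m²
Δh = ΔV / (Sy × A) = 3.7 × 10^7 m³ / (0.17 × 2.59 × 10^7 m²) = 8.403 m

Δh ≈ 8.4 m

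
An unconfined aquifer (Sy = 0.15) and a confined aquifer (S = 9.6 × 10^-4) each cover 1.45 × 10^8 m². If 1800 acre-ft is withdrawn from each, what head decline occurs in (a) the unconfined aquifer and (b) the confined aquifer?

Δh_u ≈ 0.102 m; Δh_c ≈ 16 m

ΔV = 1800 acre-ft = 2.22 × 10^6 m³
Unconfined: Δh_u = ΔV/(Sy·A) = 2.22 × 10^6/(0.15 × 1.45 × 10^8) = 0.1021 m
Confined: Δh_c = ΔV/(S·A) = 2.22 × 10^6/(9.6 × 10^-4 × 1.45 × 10^8) = 15.95 m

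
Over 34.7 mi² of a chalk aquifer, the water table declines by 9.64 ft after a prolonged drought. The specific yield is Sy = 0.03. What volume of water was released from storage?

ΔV ≈ 7.92 × 10^6 m³

A = 34.7 mi² = 8.987 × 10^7 m²
Δh = 9.64 ft = 2.938 m
ΔV = Sy × A × Δh = 0.03 × 8.987 × 10^7 m² × 2.938 m = 7.922 × 10^6 m³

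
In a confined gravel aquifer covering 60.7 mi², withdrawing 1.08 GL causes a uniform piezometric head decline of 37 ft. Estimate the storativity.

S ≈ 6.1 × 10^-4

A = 60.7 mi² = 1.572 × 10^8 m²
Δh = 37 ft = 11.28 m
ΔV = 1.08 GL = 1.08 × 10^6 m³
S = ΔV / (A × Δh) = 1.08 × 10^6 m³ / (1.572 × 10^8 m² × 11.28 m) = 6.091 × 10^-4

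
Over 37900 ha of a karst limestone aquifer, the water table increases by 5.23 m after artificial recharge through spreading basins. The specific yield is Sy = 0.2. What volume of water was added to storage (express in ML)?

A = 37900 ha = 3.79 × 10^8 m²
ΔV = Sy × A × Δh = 0.2 × 3.79 × 10^8 m² × 5.23 m = 3.964 × 10^8 m³
ΔV = 3.964 × 10^8 m³ = 3.964 × 10^5 ML

ΔV ≈ 3.96 × 10^5 ML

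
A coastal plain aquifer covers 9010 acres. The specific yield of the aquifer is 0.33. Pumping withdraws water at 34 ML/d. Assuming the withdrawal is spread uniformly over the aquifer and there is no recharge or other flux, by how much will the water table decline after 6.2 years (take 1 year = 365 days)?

Δh ≈ 6.39 m

A = 9010 acres = 3.646 × 10^7 m²
Q = 34 ML/d = 34000 m³/d
t = 6.2 years = 2263 d
ΔV = Q × t = 34000 m³/d × 2263 d = 7.694 × 10^7 m³
Δh = ΔV / (Sy × A) = 7.694 × 10^7 / (0.33 × 3.646 × 10^7) = 6.395 m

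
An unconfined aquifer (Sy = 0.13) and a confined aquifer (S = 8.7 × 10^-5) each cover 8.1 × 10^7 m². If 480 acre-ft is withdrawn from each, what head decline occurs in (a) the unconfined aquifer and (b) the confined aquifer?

Δh_u ≈ 0.0562 m; Δh_c ≈ 84 m

ΔV = 480 acre-ft = 5.921 × 10^5 m³
Unconfined: Δh_u = ΔV/(Sy·A) = 5.921 × 10^5/(0.13 × 8.1 × 10^7) = 0.05623 m
Confined: Δh_c = ΔV/(S·A) = 5.921 × 10^5/(8.7 × 10^-5 × 8.1 × 10^7) = 84.02 m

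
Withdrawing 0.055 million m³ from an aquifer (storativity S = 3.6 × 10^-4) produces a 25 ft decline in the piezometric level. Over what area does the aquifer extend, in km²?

A ≈ 20 km²

Δh = 25 ft = 7.62 m
ΔV = 0.055 million m³ = 55000 m³
A = ΔV / (S × Δh) = 55000 / (3.6 × 10^-4 × 7.62) = 2.005 × 10^7 m²
A = 2.005 × 10^7 m² = 20.05 km²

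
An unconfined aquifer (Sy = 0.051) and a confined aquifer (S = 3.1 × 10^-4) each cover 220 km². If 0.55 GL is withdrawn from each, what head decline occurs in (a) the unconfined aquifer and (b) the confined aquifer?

Δh_u ≈ 0.049 m; Δh_c ≈ 8.06 m

A = 220 km² = 2.2 × 10^8 m²
ΔV = 0.55 GL = 5.5 × 10^5 m³
Unconfined: Δh_u = ΔV/(Sy·A) = 5.5 × 10^5/(0.051 × 2.2 × 10^8) = 0.04902 m
Confined: Δh_c = ΔV/(S·A) = 5.5 × 10^5/(3.1 × 10^-4 × 2.2 × 10^8) = 8.065 m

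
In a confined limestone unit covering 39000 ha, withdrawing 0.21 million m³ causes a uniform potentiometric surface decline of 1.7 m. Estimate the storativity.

S ≈ 3.2 × 10^-4

A = 39000 ha = 3.9 × 10^8 m²
ΔV = 0.21 million m³ = 2.1 × 10^5 m³
S = ΔV / (A × Δh) = 2.1 × 10^5 m³ / (3.9 × 10^8 m² × 1.7 m) = 3.167 × 10^-4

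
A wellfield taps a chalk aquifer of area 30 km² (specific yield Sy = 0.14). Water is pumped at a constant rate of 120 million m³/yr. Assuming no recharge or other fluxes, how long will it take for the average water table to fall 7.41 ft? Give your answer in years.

A = 30 km² = 3 × 10^7 m²
Δh = 7.41 ft = 2.259 m
ΔV = Sy × A × Δh = 0.14 × 3 × 10^7 × 2.259 = 9.486 × 10^6 m³
Q = 120 million m³/yr = 3.288 × 10^5 m³/d
t = ΔV / Q = 9.486 × 10^6 m³ / 3.288 × 10^5 m³/d = 28.85 d
t = 28.85 d ≈ 0.07905 years

t ≈ 0.079 years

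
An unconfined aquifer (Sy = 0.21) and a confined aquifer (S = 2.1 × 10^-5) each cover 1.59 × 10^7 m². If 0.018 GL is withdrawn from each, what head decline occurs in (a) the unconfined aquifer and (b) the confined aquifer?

ΔV = 0.018 GL = 18000 m³
Unconfined: Δh_u = ΔV/(Sy·A) = 18000/(0.21 × 1.59 × 10^7) = 0.005391 m
Confined: Δh_c = ΔV/(S·A) = 18000/(2.1 × 10^-5 × 1.59 × 10^7) = 53.91 m

Δh_u ≈ 0.00539 m; Δh_c ≈ 53.9 m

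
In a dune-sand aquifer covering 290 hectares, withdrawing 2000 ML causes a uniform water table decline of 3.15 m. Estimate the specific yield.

Sy ≈ 0.22

A = 290 hectares = 2.9 × 10^6 m²
ΔV = 2000 ML = 2 × 10^6 m³
Sy = ΔV / (A × Δh) = 2 × 10^6 m³ / (2.9 × 10^6 m² × 3.15 m) = 0.2189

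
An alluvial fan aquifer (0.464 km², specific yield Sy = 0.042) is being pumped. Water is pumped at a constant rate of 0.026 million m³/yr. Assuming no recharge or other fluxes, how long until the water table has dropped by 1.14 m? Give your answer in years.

A = 0.464 km² = 4.64 × 10^5 m²
ΔV = Sy × A × Δh = 0.042 × 4.64 × 10^5 × 1.14 = 22220 m³
Q = 0.026 million m³/yr = 71.23 m³/d
t = ΔV / Q = 22220 m³ / 71.23 m³/d = 311.9 d
t = 311.9 d ≈ 0.8545 years

t ≈ 0.854 years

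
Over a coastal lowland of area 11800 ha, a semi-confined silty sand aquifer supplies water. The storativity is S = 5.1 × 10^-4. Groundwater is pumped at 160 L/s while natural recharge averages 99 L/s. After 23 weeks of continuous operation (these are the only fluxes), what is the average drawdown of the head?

A = 11800 ha = 1.18 × 10^8 m²
Net abstraction = 160 − 99 = 61 L/s
Q_net = 61 L/s = 5270 m³/d
t = 23 weeks = 161 d
ΔV = Q × t = 5270 m³/d × 161 d = 8.485 × 10^5 m³
Δh = ΔV / (S × A) = 8.485 × 10^5 / (5.1 × 10^-4 × 1.18 × 10^8) = 14.1 m

Δh ≈ 14.1 m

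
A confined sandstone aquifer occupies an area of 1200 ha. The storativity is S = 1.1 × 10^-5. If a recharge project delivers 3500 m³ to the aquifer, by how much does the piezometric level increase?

A = 1200 ha = 1.2 × 10^7 m²
Δh = ΔV / (S × A) = 3500 m³ / (1.1 × 10^-5 × 1.2 × 10^7 m²) = 26.52 m

Δh ≈ 26.5 m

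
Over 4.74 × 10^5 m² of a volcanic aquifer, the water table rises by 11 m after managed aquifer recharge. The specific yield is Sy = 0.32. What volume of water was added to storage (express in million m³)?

ΔV = Sy × A × Δh = 0.32 × 4.74 × 10^5 m² × 11 m = 1.668 × 10^6 m³
ΔV = 1.668 × 10^6 m³ = 1.668 million m³

ΔV ≈ 1.67 million m³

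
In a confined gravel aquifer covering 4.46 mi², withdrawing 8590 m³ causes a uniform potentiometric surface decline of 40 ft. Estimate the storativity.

S ≈ 6.1 × 10^-5

A = 4.46 mi² = 1.155 × 10^7 m²
Δh = 40 ft = 12.19 m
S = ΔV / (A × Δh) = 8590 m³ / (1.155 × 10^7 m² × 12.19 m) = 6.099 × 10^-5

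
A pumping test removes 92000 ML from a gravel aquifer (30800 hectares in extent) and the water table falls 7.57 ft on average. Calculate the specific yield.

A = 30800 hectares = 3.08 × 10^8 m²
Δh = 7.57 ft = 2.307 m
ΔV = 92000 ML = 9.2 × 10^7 m³
Sy = ΔV / (A × Δh) = 9.2 × 10^7 m³ / (3.08 × 10^8 m² × 2.307 m) = 0.1295

Sy ≈ 0.13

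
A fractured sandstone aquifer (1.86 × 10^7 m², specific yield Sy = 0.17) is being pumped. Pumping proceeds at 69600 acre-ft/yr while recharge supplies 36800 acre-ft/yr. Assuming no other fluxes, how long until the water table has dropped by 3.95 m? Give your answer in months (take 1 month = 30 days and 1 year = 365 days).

t ≈ 3.76 months

ΔV = Sy × A × Δh = 0.17 × 1.86 × 10^7 × 3.95 = 1.249 × 10^7 m³
Net withdrawal = 69600 − 36800 = 32800 acre-ft/yr = 1.108 × 10^5 m³/d
t = ΔV / Q = 1.249 × 10^7 m³ / 1.108 × 10^5 m³/d = 112.7 d
t = 112.7 d ≈ 3.756 months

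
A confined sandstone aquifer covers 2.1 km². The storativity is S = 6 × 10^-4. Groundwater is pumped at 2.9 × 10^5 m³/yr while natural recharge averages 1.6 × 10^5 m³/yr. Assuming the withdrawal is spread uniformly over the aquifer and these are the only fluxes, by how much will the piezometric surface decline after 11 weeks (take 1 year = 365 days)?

A = 2.1 km² = 2.1 × 10^6 m²
Net abstraction = 2.9 × 10^5 − 1.6 × 10^5 = 1.3 × 10^5 m³/yr
Q_net = 1.3 × 10^5 m³/yr = 356.2 m³/d
t = 11 weeks = 77 d
ΔV = Q × t = 356.2 m³/d × 77 d = 27420 m³
Δh = ΔV / (S × A) = 27420 / (6 × 10^-4 × 2.1 × 10^6) = 21.77 m

Δh ≈ 21.8 m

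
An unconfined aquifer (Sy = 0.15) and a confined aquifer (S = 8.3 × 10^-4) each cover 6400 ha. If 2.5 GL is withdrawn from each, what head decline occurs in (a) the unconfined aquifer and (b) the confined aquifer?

A = 6400 ha = 6.4 × 10^7 m²
ΔV = 2.5 GL = 2.5 × 10^6 m³
Unconfined: Δh_u = ΔV/(Sy·A) = 2.5 × 10^6/(0.15 × 6.4 × 10^7) = 0.2604 m
Confined: Δh_c = ΔV/(S·A) = 2.5 × 10^6/(8.3 × 10^-4 × 6.4 × 10^7) = 47.06 m

Δh_u ≈ 0.26 m; Δh_c ≈ 47.1 m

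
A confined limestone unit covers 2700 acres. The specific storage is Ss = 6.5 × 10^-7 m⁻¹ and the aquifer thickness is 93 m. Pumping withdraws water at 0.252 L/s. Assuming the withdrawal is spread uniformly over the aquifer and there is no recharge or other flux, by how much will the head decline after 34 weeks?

S = Ss × b = 6.5 × 10^-7 m⁻¹ × 93 m = 6.045 × 10^-5
A = 2700 acres = 1.093 × 10^7 m²
Q = 0.252 L/s = 21.77 m³/d
t = 34 weeks = 238 d
ΔV = Q × t = 21.77 m³/d × 238 d = 5182 m³
Δh = ΔV / (S × A) = 5182 / (6.045 × 10^-5 × 1.093 × 10^7) = 7.845 m

Δh ≈ 7.85 m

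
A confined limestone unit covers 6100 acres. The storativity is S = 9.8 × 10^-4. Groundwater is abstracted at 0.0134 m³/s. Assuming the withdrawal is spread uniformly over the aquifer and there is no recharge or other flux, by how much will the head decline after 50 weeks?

Δh ≈ 16.7 m

A = 6100 acres = 2.469 × 10^7 m²
Q = 0.0134 m³/s = 1158 m³/d
t = 50 weeks = 350 d
ΔV = Q × t = 1158 m³/d × 350 d = 4.052 × 10^5 m³
Δh = ΔV / (S × A) = 4.052 × 10^5 / (9.8 × 10^-4 × 2.469 × 10^7) = 16.75 m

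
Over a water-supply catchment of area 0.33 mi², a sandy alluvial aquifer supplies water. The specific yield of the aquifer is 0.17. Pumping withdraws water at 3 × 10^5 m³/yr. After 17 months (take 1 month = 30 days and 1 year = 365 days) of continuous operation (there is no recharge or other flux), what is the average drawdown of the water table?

Δh ≈ 2.88 m

A = 0.33 mi² = 8.547 × 10^5 m²
Q = 3 × 10^5 m³/yr = 821.9 m³/d
t = 17 months = 510 d
ΔV = Q × t = 821.9 m³/d × 510 d = 4.192 × 10^5 m³
Δh = ΔV / (Sy × A) = 4.192 × 10^5 / (0.17 × 8.547 × 10^5) = 2.885 m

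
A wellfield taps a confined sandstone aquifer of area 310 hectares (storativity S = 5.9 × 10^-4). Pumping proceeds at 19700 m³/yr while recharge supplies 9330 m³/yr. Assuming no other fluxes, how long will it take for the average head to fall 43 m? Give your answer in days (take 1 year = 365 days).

A = 310 hectares = 3.1 × 10^6 m²
ΔV = S × A × Δh = 5.9 × 10^-4 × 3.1 × 10^6 × 43 = 78650 m³
Net withdrawal = 19700 − 9330 = 10370 m³/yr = 28.41 m³/d
t = ΔV / Q = 78650 m³ / 28.41 m³/d = 2768 d

t ≈ 2770 days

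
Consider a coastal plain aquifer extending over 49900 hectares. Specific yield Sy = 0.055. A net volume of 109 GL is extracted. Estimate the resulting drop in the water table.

Δh ≈ 3.97 m

A = 49900 hectares = 4.99 × 10^8 m²
ΔV = 109 GL = 1.09 × 10^8 m³
Δh = ΔV / (Sy × A) = 1.09 × 10^8 m³ / (0.055 × 4.99 × 10^8 m²) = 3.972 m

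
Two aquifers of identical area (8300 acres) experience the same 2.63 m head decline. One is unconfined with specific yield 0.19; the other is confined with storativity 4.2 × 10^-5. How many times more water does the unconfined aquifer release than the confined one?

A = 8300 acres = 3.359 × 10^7 m²
Unconfined: ΔV_u = Sy × A × Δh = 0.19 × 3.359 × 10^7 × 2.63 = 1.678 × 10^7 m³
Confined: ΔV_c = S × A × Δh = 4.2 × 10^-5 × 3.359 × 10^7 × 2.63 = 3710 m³
Ratio = ΔV_u / ΔV_c = Sy / S = 0.19 / 4.2 × 10^-5 = 4524

ΔV_u / ΔV_c ≈ 4520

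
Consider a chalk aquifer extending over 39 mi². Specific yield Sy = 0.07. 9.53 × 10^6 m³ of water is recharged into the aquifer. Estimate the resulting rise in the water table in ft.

A = 39 mi² = 1.01 × 10^8 m²
Δh = ΔV / (Sy × A) = 9.53 × 10^6 m³ / (0.07 × 1.01 × 10^8 m²) = 1.348 m
Δh = 1.348 m = 4.422 ft

Δh ≈ 4.42 ft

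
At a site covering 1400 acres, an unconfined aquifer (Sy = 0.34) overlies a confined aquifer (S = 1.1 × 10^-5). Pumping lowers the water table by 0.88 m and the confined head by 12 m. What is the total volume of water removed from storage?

A = 1400 acres = 5.666 × 10^6 m²
Unconfined: ΔV_u = Sy × A × Δh_u = 0.34 × 5.666 × 10^6 × 0.88 = 1.695 × 10^6 m³
Confined: ΔV_c = S × A × Δh_c = 1.1 × 10^-5 × 5.666 × 10^6 × 12 = 747.9 m³
Total ΔV = 1.695 × 10^6 + 747.9 = 1.696 × 10^6 m³

ΔV ≈ 1.7 × 10^6 m³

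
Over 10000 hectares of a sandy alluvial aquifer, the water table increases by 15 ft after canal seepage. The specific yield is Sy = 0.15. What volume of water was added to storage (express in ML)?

A = 10000 hectares = 1 × 10^8 m²
Δh = 15 ft = 4.572 m
ΔV = Sy × A × Δh = 0.15 × 1 × 10^8 m² × 4.572 m = 6.858 × 10^7 m³
ΔV = 6.858 × 10^7 m³ = 68580 ML

ΔV ≈ 68600 ML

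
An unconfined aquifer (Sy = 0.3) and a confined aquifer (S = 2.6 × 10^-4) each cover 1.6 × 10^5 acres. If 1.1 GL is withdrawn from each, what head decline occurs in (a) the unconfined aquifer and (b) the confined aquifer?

A = 1.6 × 10^5 acres = 6.475 × 10^8 m²
ΔV = 1.1 GL = 1.1 × 10^6 m³
Unconfined: Δh_u = ΔV/(Sy·A) = 1.1 × 10^6/(0.3 × 6.475 × 10^8) = 0.005663 m
Confined: Δh_c = ΔV/(S·A) = 1.1 × 10^6/(2.6 × 10^-4 × 6.475 × 10^8) = 6.534 m

Δh_u ≈ 0.00566 m; Δh_c ≈ 6.53 m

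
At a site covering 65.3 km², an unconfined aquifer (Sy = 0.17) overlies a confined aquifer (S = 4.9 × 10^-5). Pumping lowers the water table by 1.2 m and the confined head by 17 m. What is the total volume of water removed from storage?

A = 65.3 km² = 6.53 × 10^7 m²
Unconfined: ΔV_u = Sy × A × Δh_u = 0.17 × 6.53 × 10^7 × 1.2 = 1.332 × 10^7 m³
Confined: ΔV_c = S × A × Δh_c = 4.9 × 10^-5 × 6.53 × 10^7 × 17 = 54390 m³
Total ΔV = 1.332 × 10^7 + 54390 = 1.338 × 10^7 m³

ΔV ≈ 1.34 × 10^7 m³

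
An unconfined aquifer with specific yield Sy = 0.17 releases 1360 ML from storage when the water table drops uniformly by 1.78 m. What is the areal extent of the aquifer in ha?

ΔV = 1360 ML = 1.36 × 10^6 m³
A = ΔV / (Sy × Δh) = 1.36 × 10^6 / (0.17 × 1.78) = 4.494 × 10^6 m²
A = 4.494 × 10^6 m² = 449.4 ha

A ≈ 449 ha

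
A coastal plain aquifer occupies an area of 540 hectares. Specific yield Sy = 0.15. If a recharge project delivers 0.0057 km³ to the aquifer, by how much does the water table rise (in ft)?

A = 540 hectares = 5.4 × 10^6 m²
ΔV = 0.0057 km³ = 5.7 × 10^6 m³
Δh = ΔV / (Sy × A) = 5.7 × 10^6 m³ / (0.15 × 5.4 × 10^6 m²) = 7.037 m
Δh = 7.037 m = 23.09 ft

Δh ≈ 23.1 ft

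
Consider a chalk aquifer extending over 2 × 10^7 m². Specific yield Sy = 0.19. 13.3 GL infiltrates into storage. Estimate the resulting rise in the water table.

ΔV = 13.3 GL = 1.33 × 10^7 m³
Δh = ΔV / (Sy × A) = 1.33 × 10^7 m³ / (0.19 × 2 × 10^7 m²) = 3.5 m

Δh ≈ 3.5 m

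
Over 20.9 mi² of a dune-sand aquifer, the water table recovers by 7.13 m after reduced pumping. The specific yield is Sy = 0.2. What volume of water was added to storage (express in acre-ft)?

ΔV ≈ 62600 acre-ft

A = 20.9 mi² = 5.413 × 10^7 m²
ΔV = Sy × A × Δh = 0.2 × 5.413 × 10^7 m² × 7.13 m = 7.719 × 10^7 m³
ΔV = 7.719 × 10^7 m³ = 62580 acre-ft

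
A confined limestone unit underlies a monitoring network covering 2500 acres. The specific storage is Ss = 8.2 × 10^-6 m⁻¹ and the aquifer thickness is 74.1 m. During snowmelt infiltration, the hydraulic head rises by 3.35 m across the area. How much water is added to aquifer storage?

S = Ss × b = 8.2 × 10^-6 m⁻¹ × 74.1 m = 6.076 × 10^-4
A = 2500 acres = 1.012 × 10^7 m²
ΔV = S × A × Δh = 6.076 × 10^-4 × 1.012 × 10^7 m² × 3.35 m = 20590 m³

ΔV ≈ 20600 m³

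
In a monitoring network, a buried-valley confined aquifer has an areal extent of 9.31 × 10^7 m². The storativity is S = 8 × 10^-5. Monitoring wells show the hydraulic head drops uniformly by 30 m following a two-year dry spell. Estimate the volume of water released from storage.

ΔV = S × A × Δh = 8 × 10^-5 × 9.31 × 10^7 m² × 30 m = 2.234 × 10^5 m³

ΔV ≈ 2.23 × 10^5 m³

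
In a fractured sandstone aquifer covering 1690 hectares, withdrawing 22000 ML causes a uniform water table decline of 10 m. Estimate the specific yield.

Sy ≈ 0.13

A = 1690 hectares = 1.69 × 10^7 m²
ΔV = 22000 ML = 2.2 × 10^7 m³
Sy = ΔV / (A × Δh) = 2.2 × 10^7 m³ / (1.69 × 10^7 m² × 10 m) = 0.1302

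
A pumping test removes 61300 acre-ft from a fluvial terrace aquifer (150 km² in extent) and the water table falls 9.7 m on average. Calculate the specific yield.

Sy ≈ 0.052

A = 150 km² = 1.5 × 10^8 m²
ΔV = 61300 acre-ft = 7.561 × 10^7 m³
Sy = ΔV / (A × Δh) = 7.561 × 10^7 m³ / (1.5 × 10^8 m² × 9.7 m) = 0.05197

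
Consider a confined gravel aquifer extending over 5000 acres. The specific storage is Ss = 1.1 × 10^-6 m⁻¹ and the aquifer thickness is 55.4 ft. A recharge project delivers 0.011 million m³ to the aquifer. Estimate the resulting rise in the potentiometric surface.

b = 55.4 ft = 16.89 m
S = Ss × b = 1.1 × 10^-6 m⁻¹ × 16.89 m = 1.857 × 10^-5
A = 5000 acres = 2.023 × 10^7 m²
ΔV = 0.011 million m³ = 11000 m³
Δh = ΔV / (S × A) = 11000 m³ / (1.857 × 10^-5 × 2.023 × 10^7 m²) = 29.27 m

Δh ≈ 29.3 m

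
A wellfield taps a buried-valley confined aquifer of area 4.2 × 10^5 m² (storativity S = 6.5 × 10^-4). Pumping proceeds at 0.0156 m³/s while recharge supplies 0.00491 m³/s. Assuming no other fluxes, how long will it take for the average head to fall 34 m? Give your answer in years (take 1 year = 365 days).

ΔV = S × A × Δh = 6.5 × 10^-4 × 4.2 × 10^5 × 34 = 9282 m³
Net withdrawal = 0.0156 − 0.00491 = 0.01069 m³/s = 923.6 m³/d
t = ΔV / Q = 9282 m³ / 923.6 m³/d = 10.05 d
t = 10.05 d ≈ 0.02753 years

t ≈ 0.0275 years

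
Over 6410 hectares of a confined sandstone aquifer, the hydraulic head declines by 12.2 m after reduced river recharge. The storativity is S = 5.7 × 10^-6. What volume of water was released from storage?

ΔV ≈ 4460 m³

A = 6410 hectares = 6.41 × 10^7 m²
ΔV = S × A × Δh = 5.7 × 10^-6 × 6.41 × 10^7 m² × 12.2 m = 4458 m³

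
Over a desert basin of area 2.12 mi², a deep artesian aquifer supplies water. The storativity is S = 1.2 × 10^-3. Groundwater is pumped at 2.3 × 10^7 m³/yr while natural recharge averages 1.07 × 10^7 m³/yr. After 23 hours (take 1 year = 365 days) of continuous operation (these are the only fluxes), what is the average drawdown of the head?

A = 2.12 mi² = 5.491 × 10^6 m²
Net abstraction = 2.3 × 10^7 − 1.07 × 10^7 = 1.23 × 10^7 m³/yr
Q_net = 1.23 × 10^7 m³/yr = 33700 m³/d
t = 23 hours = 0.9583 d
ΔV = Q × t = 33700 m³/d × 0.9583 d = 32290 m³
Δh = ΔV / (S × A) = 32290 / (0.0012 × 5.491 × 10^6) = 4.901 m

Δh ≈ 4.9 m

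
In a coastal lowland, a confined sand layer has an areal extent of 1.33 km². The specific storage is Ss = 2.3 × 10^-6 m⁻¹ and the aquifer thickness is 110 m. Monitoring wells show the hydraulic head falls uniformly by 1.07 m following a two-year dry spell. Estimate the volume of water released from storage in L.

S = Ss × b = 2.3 × 10^-6 m⁻¹ × 110 m = 2.53 × 10^-4
A = 1.33 km² = 1.33 × 10^6 m²
ΔV = S × A × Δh = 2.53 × 10^-4 × 1.33 × 10^6 m² × 1.07 m = 360 m³
ΔV = 360 m³ = 3.6 × 10^5 L

ΔV ≈ 3.6 × 10^5 L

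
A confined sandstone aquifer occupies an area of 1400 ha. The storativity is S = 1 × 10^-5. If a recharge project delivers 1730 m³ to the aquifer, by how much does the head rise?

A = 1400 ha = 1.4 × 10^7 m²
Δh = ΔV / (S × A) = 1730 m³ / (1 × 10^-5 × 1.4 × 10^7 m²) = 12.36 m

Δh ≈ 12.4 m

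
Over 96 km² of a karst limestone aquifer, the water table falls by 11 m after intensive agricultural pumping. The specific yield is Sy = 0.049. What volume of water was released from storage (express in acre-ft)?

A = 96 km² = 9.6 × 10^7 m²
ΔV = Sy × A × Δh = 0.049 × 9.6 × 10^7 m² × 11 m = 5.174 × 10^7 m³
ΔV = 5.174 × 10^7 m³ = 41950 acre-ft

ΔV ≈ 41900 acre-ft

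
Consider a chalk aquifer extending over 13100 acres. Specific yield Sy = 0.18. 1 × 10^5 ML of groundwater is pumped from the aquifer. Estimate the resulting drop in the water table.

A = 13100 acres = 5.301 × 10^7 m²
ΔV = 1 × 10^5 ML = 1 × 10^8 m³
Δh = ΔV / (Sy × A) = 1 × 10^8 m³ / (0.18 × 5.301 × 10^7 m²) = 10.48 m

Δh ≈ 10.5 m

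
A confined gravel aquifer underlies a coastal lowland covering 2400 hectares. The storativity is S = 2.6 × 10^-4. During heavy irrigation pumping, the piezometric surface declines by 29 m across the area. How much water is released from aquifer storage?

A = 2400 hectares = 2.4 × 10^7 m²
ΔV = S × A × Δh = 2.6 × 10^-4 × 2.4 × 10^7 m² × 29 m = 1.81 × 10^5 m³

ΔV ≈ 1.81 × 10^5 m³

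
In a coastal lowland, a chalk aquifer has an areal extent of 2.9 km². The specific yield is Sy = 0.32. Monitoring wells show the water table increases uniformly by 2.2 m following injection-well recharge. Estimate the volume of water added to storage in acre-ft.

A = 2.9 km² = 2.9 × 10^6 m²
ΔV = Sy × A × Δh = 0.32 × 2.9 × 10^6 m² × 2.2 m = 2.042 × 10^6 m³
ΔV = 2.042 × 10^6 m³ = 1655 acre-ft

ΔV ≈ 1660 acre-ft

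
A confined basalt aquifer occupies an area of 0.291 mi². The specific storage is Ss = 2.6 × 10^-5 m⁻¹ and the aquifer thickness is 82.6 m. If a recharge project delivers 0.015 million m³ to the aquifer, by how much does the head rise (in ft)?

S = Ss × b = 2.6 × 10^-5 m⁻¹ × 82.6 m = 2.148 × 10^-3
A = 0.291 mi² = 7.537 × 10^5 m²
ΔV = 0.015 million m³ = 15000 m³
Δh = ΔV / (S × A) = 15000 m³ / (0.002148 × 7.537 × 10^5 m²) = 9.267 m
Δh = 9.267 m = 30.4 ft

Δh ≈ 30.4 ft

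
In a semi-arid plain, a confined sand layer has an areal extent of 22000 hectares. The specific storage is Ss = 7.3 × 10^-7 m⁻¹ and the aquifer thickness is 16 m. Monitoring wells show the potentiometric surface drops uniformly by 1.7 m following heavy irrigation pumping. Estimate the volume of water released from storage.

S = Ss × b = 7.3 × 10^-7 m⁻¹ × 16 m = 1.168 × 10^-5
A = 22000 hectares = 2.2 × 10^8 m²
ΔV = S × A × Δh = 1.168 × 10^-5 × 2.2 × 10^8 m² × 1.7 m = 4368 m³

ΔV ≈ 4370 m³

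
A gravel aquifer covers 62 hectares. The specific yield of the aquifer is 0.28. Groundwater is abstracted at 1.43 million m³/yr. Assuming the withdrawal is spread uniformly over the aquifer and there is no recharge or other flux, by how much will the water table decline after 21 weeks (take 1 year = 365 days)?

Δh ≈ 3.32 m

A = 62 hectares = 6.2 × 10^5 m²
Q = 1.43 million m³/yr = 3918 m³/d
t = 21 weeks = 147 d
ΔV = Q × t = 3918 m³/d × 147 d = 5.759 × 10^5 m³
Δh = ΔV / (Sy × A) = 5.759 × 10^5 / (0.28 × 6.2 × 10^5) = 3.317 m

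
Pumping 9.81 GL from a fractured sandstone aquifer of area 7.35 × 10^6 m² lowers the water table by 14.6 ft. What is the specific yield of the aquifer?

Δh = 14.6 ft = 4.45 m
ΔV = 9.81 GL = 9.81 × 10^6 m³
Sy = ΔV / (A × Δh) = 9.81 × 10^6 m³ / (7.35 × 10^6 m² × 4.45 m) = 0.2999

Sy ≈ 0.3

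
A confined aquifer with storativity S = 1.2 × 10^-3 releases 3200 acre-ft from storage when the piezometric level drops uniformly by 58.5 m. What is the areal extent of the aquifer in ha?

A ≈ 5620 ha

ΔV = 3200 acre-ft = 3.947 × 10^6 m³
A = ΔV / (S × Δh) = 3.947 × 10^6 / (0.0012 × 58.5) = 5.623 × 10^7 m²
A = 5.623 × 10^7 m² = 5623 ha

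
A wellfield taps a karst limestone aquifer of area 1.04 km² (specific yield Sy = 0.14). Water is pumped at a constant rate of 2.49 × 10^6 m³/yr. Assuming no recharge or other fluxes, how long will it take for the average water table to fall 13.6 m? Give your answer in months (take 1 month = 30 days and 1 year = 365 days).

A = 1.04 km² = 1.04 × 10^6 m²
ΔV = Sy × A × Δh = 0.14 × 1.04 × 10^6 × 13.6 = 1.98 × 10^6 m³
Q = 2.49 × 10^6 m³/yr = 6822 m³/d
t = ΔV / Q = 1.98 × 10^6 m³ / 6822 m³/d = 290.3 d
t = 290.3 d ≈ 9.675 months

t ≈ 9.68 months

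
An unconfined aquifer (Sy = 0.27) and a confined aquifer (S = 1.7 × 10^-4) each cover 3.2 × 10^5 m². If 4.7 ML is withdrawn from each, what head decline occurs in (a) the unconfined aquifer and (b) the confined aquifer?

ΔV = 4.7 ML = 4700 m³
Unconfined: Δh_u = ΔV/(Sy·A) = 4700/(0.27 × 3.2 × 10^5) = 0.0544 m
Confined: Δh_c = ΔV/(S·A) = 4700/(1.7 × 10^-4 × 3.2 × 10^5) = 86.4 m

Δh_u ≈ 0.0544 m; Δh_c ≈ 86.4 m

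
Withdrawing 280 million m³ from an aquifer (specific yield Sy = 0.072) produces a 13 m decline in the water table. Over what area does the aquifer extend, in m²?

ΔV = 280 million m³ = 2.8 × 10^8 m³
A = ΔV / (Sy × Δh) = 2.8 × 10^8 / (0.072 × 13) = 2.991 × 10^8 m²

A ≈ 2.99 × 10^8 m²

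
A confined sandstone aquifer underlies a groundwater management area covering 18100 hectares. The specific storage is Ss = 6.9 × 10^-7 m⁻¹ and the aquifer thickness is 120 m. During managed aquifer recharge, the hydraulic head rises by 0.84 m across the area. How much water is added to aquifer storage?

ΔV ≈ 12600 m³

S = Ss × b = 6.9 × 10^-7 m⁻¹ × 120 m = 8.28 × 10^-5
A = 18100 hectares = 1.81 × 10^8 m²
ΔV = S × A × Δh = 8.28 × 10^-5 × 1.81 × 10^8 m² × 0.84 m = 12590 m³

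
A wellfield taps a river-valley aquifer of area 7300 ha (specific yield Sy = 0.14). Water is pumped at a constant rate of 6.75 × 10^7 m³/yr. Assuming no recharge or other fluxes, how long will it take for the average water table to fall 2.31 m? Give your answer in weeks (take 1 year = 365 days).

t ≈ 18.2 weeks

A = 7300 ha = 7.3 × 10^7 m²
ΔV = Sy × A × Δh = 0.14 × 7.3 × 10^7 × 2.31 = 2.361 × 10^7 m³
Q = 6.75 × 10^7 m³/yr = 1.849 × 10^5 m³/d
t = ΔV / Q = 2.361 × 10^7 m³ / 1.849 × 10^5 m³/d = 127.7 d
t = 127.7 d ≈ 18.24 weeks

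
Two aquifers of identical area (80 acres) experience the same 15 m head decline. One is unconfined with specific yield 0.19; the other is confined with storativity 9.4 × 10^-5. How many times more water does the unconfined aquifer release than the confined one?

A = 80 acres = 3.237 × 10^5 m²
Unconfined: ΔV_u = Sy × A × Δh = 0.19 × 3.237 × 10^5 × 15 = 9.227 × 10^5 m³
Confined: ΔV_c = S × A × Δh = 9.4 × 10^-5 × 3.237 × 10^5 × 15 = 456.5 m³
Ratio = ΔV_u / ΔV_c = Sy / S = 0.19 / 9.4 × 10^-5 = 2021

ΔV_u / ΔV_c ≈ 2020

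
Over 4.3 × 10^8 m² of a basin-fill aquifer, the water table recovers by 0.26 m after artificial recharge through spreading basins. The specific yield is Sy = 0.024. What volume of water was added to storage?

ΔV = Sy × A × Δh = 0.024 × 4.3 × 10^8 m² × 0.26 m = 2.683 × 10^6 m³

ΔV ≈ 2.68 × 10^6 m³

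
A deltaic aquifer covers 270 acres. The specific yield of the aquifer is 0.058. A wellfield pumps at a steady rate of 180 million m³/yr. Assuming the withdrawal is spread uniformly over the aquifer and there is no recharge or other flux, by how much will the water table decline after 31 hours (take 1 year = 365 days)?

A = 270 acres = 1.093 × 10^6 m²
Q = 180 million m³/yr = 4.932 × 10^5 m³/d
t = 31 hours = 1.292 d
ΔV = Q × t = 4.932 × 10^5 m³/d × 1.292 d = 6.37 × 10^5 m³
Δh = ΔV / (Sy × A) = 6.37 × 10^5 / (0.058 × 1.093 × 10^6) = 10.05 m

Δh ≈ 10.1 m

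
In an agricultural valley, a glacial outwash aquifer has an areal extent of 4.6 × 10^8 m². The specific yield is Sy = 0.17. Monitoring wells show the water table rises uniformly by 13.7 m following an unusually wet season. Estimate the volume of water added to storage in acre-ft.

ΔV ≈ 8.69 × 10^5 acre-ft

ΔV = Sy × A × Δh = 0.17 × 4.6 × 10^8 m² × 13.7 m = 1.071 × 10^9 m³
ΔV = 1.071 × 10^9 m³ = 8.685 × 10^5 acre-ft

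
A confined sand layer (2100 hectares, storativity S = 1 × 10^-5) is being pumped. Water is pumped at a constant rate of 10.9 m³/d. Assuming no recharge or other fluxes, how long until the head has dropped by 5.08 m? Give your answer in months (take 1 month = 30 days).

A = 2100 hectares = 2.1 × 10^7 m²
ΔV = S × A × Δh = 1 × 10^-5 × 2.1 × 10^7 × 5.08 = 1067 m³
t = ΔV / Q = 1067 m³ / 10.9 m³/d = 97.87 d
t = 97.87 d ≈ 3.262 months

t ≈ 3.26 months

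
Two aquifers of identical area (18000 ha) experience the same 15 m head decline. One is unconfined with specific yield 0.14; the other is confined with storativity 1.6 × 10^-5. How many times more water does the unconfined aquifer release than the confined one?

ΔV_u / ΔV_c ≈ 8750

A = 18000 ha = 1.8 × 10^8 m²
Unconfined: ΔV_u = Sy × A × Δh = 0.14 × 1.8 × 10^8 × 15 = 3.78 × 10^8 m³
Confined: ΔV_c = S × A × Δh = 1.6 × 10^-5 × 1.8 × 10^8 × 15 = 43200 m³
Ratio = ΔV_u / ΔV_c = Sy / S = 0.14 / 1.6 × 10^-5 = 8750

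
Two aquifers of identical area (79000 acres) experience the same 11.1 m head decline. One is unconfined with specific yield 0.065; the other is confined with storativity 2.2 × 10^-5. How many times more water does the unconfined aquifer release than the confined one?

A = 79000 acres = 3.197 × 10^8 m²
Unconfined: ΔV_u = Sy × A × Δh = 0.065 × 3.197 × 10^8 × 11.1 = 2.307 × 10^8 m³
Confined: ΔV_c = S × A × Δh = 2.2 × 10^-5 × 3.197 × 10^8 × 11.1 = 78070 m³
Ratio = ΔV_u / ΔV_c = Sy / S = 0.065 / 2.2 × 10^-5 = 2955

ΔV_u / ΔV_c ≈ 2950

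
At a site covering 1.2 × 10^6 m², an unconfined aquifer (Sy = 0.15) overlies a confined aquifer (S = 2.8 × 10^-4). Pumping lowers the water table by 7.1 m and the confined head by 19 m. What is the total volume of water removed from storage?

Unconfined: ΔV_u = Sy × A × Δh_u = 0.15 × 1.2 × 10^6 × 7.1 = 1.278 × 10^6 m³
Confined: ΔV_c = S × A × Δh_c = 2.8 × 10^-4 × 1.2 × 10^6 × 19 = 6384 m³
Total ΔV = 1.278 × 10^6 + 6384 = 1.284 × 10^6 m³

ΔV ≈ 1.28 × 10^6 m³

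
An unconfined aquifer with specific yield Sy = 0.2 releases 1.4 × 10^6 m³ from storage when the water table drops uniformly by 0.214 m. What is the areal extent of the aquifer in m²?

A = ΔV / (Sy × Δh) = 1.4 × 10^6 / (0.2 × 0.214) = 3.271 × 10^7 m²

A ≈ 3.27 × 10^7 m²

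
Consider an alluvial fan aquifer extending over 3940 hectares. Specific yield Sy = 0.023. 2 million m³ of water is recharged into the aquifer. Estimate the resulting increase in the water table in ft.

A = 3940 hectares = 3.94 × 10^7 m²
ΔV = 2 million m³ = 2 × 10^6 m³
Δh = ΔV / (Sy × A) = 2 × 10^6 m³ / (0.023 × 3.94 × 10^7 m²) = 2.207 m
Δh = 2.207 m = 7.241 ft

Δh ≈ 7.24 ft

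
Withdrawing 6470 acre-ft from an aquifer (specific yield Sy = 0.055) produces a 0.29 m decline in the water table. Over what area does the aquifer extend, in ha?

ΔV = 6470 acre-ft = 7.981 × 10^6 m³
A = ΔV / (Sy × Δh) = 7.981 × 10^6 / (0.055 × 0.29) = 5.004 × 10^8 m²
A = 5.004 × 10^8 m² = 50040 ha

A ≈ 50000 ha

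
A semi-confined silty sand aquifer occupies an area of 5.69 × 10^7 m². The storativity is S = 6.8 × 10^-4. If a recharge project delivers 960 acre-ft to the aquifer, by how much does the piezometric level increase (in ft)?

ΔV = 960 acre-ft = 1.184 × 10^6 m³
Δh = ΔV / (S × A) = 1.184 × 10^6 m³ / (6.8 × 10^-4 × 5.69 × 10^7 m²) = 30.6 m
Δh = 30.6 m = 100.4 ft

Δh ≈ 100 ft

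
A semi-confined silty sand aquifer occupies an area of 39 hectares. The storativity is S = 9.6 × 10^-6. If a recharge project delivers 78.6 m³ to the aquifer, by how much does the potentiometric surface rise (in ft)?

A = 39 hectares = 3.9 × 10^5 m²
Δh = ΔV / (S × A) = 78.6 m³ / (9.6 × 10^-6 × 3.9 × 10^5 m²) = 20.99 m
Δh = 20.99 m = 68.88 ft

Δh ≈ 68.9 ft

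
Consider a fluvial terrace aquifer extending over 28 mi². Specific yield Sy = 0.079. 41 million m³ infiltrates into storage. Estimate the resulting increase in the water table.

A = 28 mi² = 7.252 × 10^7 m²
ΔV = 41 million m³ = 4.1 × 10^7 m³
Δh = ΔV / (Sy × A) = 4.1 × 10^7 m³ / (0.079 × 7.252 × 10^7 m²) = 7.157 m

Δh ≈ 7.16 m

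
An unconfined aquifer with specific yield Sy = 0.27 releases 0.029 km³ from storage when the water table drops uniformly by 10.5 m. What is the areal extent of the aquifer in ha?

ΔV = 0.029 km³ = 2.9 × 10^7 m³
A = ΔV / (Sy × Δh) = 2.9 × 10^7 / (0.27 × 10.5) = 1.023 × 10^7 m²
A = 1.023 × 10^7 m² = 1023 ha

A ≈ 1020 ha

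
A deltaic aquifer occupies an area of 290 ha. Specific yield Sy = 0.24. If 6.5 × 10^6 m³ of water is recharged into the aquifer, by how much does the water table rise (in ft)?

A = 290 ha = 2.9 × 10^6 m²
Δh = ΔV / (Sy × A) = 6.5 × 10^6 m³ / (0.24 × 2.9 × 10^6 m²) = 9.339 m
Δh = 9.339 m = 30.64 ft

Δh ≈ 30.6 ft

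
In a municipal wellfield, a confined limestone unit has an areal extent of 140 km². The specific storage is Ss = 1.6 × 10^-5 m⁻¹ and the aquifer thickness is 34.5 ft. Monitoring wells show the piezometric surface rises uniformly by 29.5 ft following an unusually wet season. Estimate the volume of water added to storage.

b = 34.5 ft = 10.52 m
S = Ss × b = 1.6 × 10^-5 m⁻¹ × 10.52 m = 1.682 × 10^-4
A = 140 km² = 1.4 × 10^8 m²
Δh = 29.5 ft = 8.992 m
ΔV = S × A × Δh = 1.682 × 10^-4 × 1.4 × 10^8 m² × 8.992 m = 2.118 × 10^5 m³

ΔV ≈ 2.12 × 10^5 m³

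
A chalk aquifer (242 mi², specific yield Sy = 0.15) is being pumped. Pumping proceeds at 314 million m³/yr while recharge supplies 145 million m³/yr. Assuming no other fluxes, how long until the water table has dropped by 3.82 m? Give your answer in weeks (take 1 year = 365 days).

t ≈ 111 weeks

A = 242 mi² = 6.268 × 10^8 m²
ΔV = Sy × A × Δh = 0.15 × 6.268 × 10^8 × 3.82 = 3.591 × 10^8 m³
Net withdrawal = 314 − 145 = 169 million m³/yr = 4.63 × 10^5 m³/d
t = ΔV / Q = 3.591 × 10^8 m³ / 4.63 × 10^5 m³/d = 775.7 d
t = 775.7 d ≈ 110.8 weeks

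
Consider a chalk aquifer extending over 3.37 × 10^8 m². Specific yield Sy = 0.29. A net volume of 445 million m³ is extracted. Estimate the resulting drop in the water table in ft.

ΔV = 445 million m³ = 4.45 × 10^8 m³
Δh = ΔV / (Sy × A) = 4.45 × 10^8 m³ / (0.29 × 3.37 × 10^8 m²) = 4.553 m
Δh = 4.553 m = 14.94 ft

Δh ≈ 14.9 ft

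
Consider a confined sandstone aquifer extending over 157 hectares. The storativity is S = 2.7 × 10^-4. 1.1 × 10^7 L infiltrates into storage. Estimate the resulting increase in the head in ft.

Δh ≈ 85.1 ft

A = 157 hectares = 1.57 × 10^6 m²
ΔV = 1.1 × 10^7 L = 11000 m³
Δh = ΔV / (S × A) = 11000 m³ / (2.7 × 10^-4 × 1.57 × 10^6 m²) = 25.95 m
Δh = 25.95 m = 85.14 ft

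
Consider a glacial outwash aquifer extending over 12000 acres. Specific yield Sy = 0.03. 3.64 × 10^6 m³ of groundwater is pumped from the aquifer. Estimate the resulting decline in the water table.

A = 12000 acres = 4.856 × 10^7 m²
Δh = ΔV / (Sy × A) = 3.64 × 10^6 m³ / (0.03 × 4.856 × 10^7 m²) = 2.499 m

Δh ≈ 2.5 m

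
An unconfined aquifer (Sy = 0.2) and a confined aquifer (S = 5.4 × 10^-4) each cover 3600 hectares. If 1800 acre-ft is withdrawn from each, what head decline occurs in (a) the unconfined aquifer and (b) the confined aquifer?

Δh_u ≈ 0.308 m; Δh_c ≈ 114 m

A = 3600 hectares = 3.6 × 10^7 m²
ΔV = 1800 acre-ft = 2.22 × 10^6 m³
Unconfined: Δh_u = ΔV/(Sy·A) = 2.22 × 10^6/(0.2 × 3.6 × 10^7) = 0.3084 m
Confined: Δh_c = ΔV/(S·A) = 2.22 × 10^6/(5.4 × 10^-4 × 3.6 × 10^7) = 114.2 m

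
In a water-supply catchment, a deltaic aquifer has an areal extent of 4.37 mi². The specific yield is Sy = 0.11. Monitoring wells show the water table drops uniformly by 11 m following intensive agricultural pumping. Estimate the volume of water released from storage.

A = 4.37 mi² = 1.132 × 10^7 m²
ΔV = Sy × A × Δh = 0.11 × 1.132 × 10^7 m² × 11 m = 1.37 × 10^7 m³

ΔV ≈ 1.37 × 10^7 m³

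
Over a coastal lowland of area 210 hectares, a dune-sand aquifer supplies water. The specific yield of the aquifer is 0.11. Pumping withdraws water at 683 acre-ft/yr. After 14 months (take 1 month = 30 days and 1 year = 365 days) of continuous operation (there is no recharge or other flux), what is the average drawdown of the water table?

Δh ≈ 4.2 m

A = 210 hectares = 2.1 × 10^6 m²
Q = 683 acre-ft/yr = 2308 m³/d
t = 14 months = 420 d
ΔV = Q × t = 2308 m³/d × 420 d = 9.694 × 10^5 m³
Δh = ΔV / (Sy × A) = 9.694 × 10^5 / (0.11 × 2.1 × 10^6) = 4.197 m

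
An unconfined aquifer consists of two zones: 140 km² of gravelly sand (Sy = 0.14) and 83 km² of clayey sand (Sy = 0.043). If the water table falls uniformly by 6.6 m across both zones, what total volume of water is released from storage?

A₁ = 140 km² = 1.4 × 10^8 m²; A₂ = 83 km² = 8.3 × 10^7 m²
ΔV₁ = 0.14 × 1.4 × 10^8 × 6.6 = 1.294 × 10^8 m³
ΔV₂ = 0.043 × 8.3 × 10^7 × 6.6 = 2.356 × 10^7 m³
ΔV = ΔV₁ + ΔV₂ = 1.529 × 10^8 m³

ΔV ≈ 1.53 × 10^8 m³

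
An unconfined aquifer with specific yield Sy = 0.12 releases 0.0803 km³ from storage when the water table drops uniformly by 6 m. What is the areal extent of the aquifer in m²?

ΔV = 0.0803 km³ = 8.03 × 10^7 m³
A = ΔV / (Sy × Δh) = 8.03 × 10^7 / (0.12 × 6) = 1.115 × 10^8 m²

A ≈ 1.12 × 10^8 m²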